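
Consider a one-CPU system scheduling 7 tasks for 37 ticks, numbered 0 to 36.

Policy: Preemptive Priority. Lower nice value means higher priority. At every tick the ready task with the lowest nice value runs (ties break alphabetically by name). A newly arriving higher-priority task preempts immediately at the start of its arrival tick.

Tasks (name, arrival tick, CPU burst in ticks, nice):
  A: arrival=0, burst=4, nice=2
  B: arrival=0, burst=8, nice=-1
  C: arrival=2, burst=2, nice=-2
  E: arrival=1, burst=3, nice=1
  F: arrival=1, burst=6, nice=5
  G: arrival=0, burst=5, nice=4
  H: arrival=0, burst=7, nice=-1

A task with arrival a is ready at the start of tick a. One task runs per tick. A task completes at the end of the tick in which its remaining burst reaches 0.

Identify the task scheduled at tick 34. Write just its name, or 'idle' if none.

running at tick 34 = F

t=0: ready={A,B,G,H} → run B
t=1: ready={A,B,E,F,G,H} → run B
t=2: ready={A,B,C,E,F,G,H} → run C
t=3: ready={A,B,C,E,F,G,H} → run C
t=4: ready={A,B,E,F,G,H} → run B
t=5: ready={A,B,E,F,G,H} → run B
t=6: ready={A,B,E,F,G,H} → run B
t=7: ready={A,B,E,F,G,H} → run B
t=8: ready={A,B,E,F,G,H} → run B
t=9: ready={A,B,E,F,G,H} → run B
t=10: ready={A,E,F,G,H} → run H
t=11: ready={A,E,F,G,H} → run H
t=12: ready={A,E,F,G,H} → run H
t=13: ready={A,E,F,G,H} → run H
t=14: ready={A,E,F,G,H} → run H
t=15: ready={A,E,F,G,H} → run H
t=16: ready={A,E,F,G,H} → run H
t=17: ready={A,E,F,G} → run E
t=18: ready={A,E,F,G} → run E
t=19: ready={A,E,F,G} → run E
t=20: ready={A,F,G} → run A
t=21: ready={A,F,G} → run A
t=22: ready={A,F,G} → run A
t=23: ready={A,F,G} → run A
t=24: ready={F,G} → run G
t=25: ready={F,G} → run G
t=26: ready={F,G} → run G
t=27: ready={F,G} → run G
t=28: ready={F,G} → run G
t=29: ready={F} → run F
t=30: ready={F} → run F
t=31: ready={F} → run F
t=32: ready={F} → run F
t=33: ready={F} → run F
t=34: ready={F} → run F
t=35: (idle)
t=36: (idle)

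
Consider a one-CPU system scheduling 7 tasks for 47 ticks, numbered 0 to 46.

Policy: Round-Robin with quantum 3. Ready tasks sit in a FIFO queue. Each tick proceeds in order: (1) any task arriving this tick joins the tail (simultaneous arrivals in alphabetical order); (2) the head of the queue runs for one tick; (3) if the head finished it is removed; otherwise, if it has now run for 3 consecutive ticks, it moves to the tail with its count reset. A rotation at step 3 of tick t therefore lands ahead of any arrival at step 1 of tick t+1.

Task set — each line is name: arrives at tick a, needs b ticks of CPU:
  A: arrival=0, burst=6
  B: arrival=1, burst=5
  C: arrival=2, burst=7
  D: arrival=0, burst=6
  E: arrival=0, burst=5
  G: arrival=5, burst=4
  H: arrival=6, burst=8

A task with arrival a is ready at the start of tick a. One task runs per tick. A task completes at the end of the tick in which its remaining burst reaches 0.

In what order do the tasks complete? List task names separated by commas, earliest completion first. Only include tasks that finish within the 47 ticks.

t=0: queue=[A,D,E] q_used=0 → run A
t=1: queue=[A,D,E,B] q_used=1 → run A
t=2: queue=[A,D,E,B,C] q_used=2 → run A
t=3: queue=[D,E,B,C,A] q_used=0 → run D
t=4: queue=[D,E,B,C,A] q_used=1 → run D
t=5: queue=[D,E,B,C,A,G] q_used=2 → run D
t=6: queue=[E,B,C,A,G,D,H] q_used=0 → run E
t=7: queue=[E,B,C,A,G,D,H] q_used=1 → run E
t=8: queue=[E,B,C,A,G,D,H] q_used=2 → run E
t=9: queue=[B,C,A,G,D,H,E] q_used=0 → run B
t=10: queue=[B,C,A,G,D,H,E] q_used=1 → run B
t=11: queue=[B,C,A,G,D,H,E] q_used=2 → run B
t=12: queue=[C,A,G,D,H,E,B] q_used=0 → run C
t=13: queue=[C,A,G,D,H,E,B] q_used=1 → run C
t=14: queue=[C,A,G,D,H,E,B] q_used=2 → run C
t=15: queue=[A,G,D,H,E,B,C] q_used=0 → run A
t=16: queue=[A,G,D,H,E,B,C] q_used=1 → run A
t=17: queue=[A,G,D,H,E,B,C] q_used=2 → run A
t=18: queue=[G,D,H,E,B,C] q_used=0 → run G
t=19: queue=[G,D,H,E,B,C] q_used=1 → run G
t=20: queue=[G,D,H,E,B,C] q_used=2 → run G
t=21: queue=[D,H,E,B,C,G] q_used=0 → run D
t=22: queue=[D,H,E,B,C,G] q_used=1 → run D
t=23: queue=[D,H,E,B,C,G] q_used=2 → run D
t=24: queue=[H,E,B,C,G] q_used=0 → run H
t=25: queue=[H,E,B,C,G] q_used=1 → run H
t=26: queue=[H,E,B,C,G] q_used=2 → run H
t=27: queue=[E,B,C,G,H] q_used=0 → run E
t=28: queue=[E,B,C,G,H] q_used=1 → run E
t=29: queue=[B,C,G,H] q_used=0 → run B
t=30: queue=[B,C,G,H] q_used=1 → run B
t=31: queue=[C,G,H] q_used=0 → run C
t=32: queue=[C,G,H] q_used=1 → run C
t=33: queue=[C,G,H] q_used=2 → run C
t=34: queue=[G,H,C] q_used=0 → run G
t=35: queue=[H,C] q_used=0 → run H
t=36: queue=[H,C] q_used=1 → run H
t=37: queue=[H,C] q_used=2 → run H
t=38: queue=[C,H] q_used=0 → run C
t=39: queue=[H] q_used=0 → run H
t=40: queue=[H] q_used=1 → run H
t=41: (idle)
t=42: (idle)
t=43: (idle)
t=44: (idle)
t=45: (idle)
t=46: (idle)

completion order = A, D, E, B, G, C, H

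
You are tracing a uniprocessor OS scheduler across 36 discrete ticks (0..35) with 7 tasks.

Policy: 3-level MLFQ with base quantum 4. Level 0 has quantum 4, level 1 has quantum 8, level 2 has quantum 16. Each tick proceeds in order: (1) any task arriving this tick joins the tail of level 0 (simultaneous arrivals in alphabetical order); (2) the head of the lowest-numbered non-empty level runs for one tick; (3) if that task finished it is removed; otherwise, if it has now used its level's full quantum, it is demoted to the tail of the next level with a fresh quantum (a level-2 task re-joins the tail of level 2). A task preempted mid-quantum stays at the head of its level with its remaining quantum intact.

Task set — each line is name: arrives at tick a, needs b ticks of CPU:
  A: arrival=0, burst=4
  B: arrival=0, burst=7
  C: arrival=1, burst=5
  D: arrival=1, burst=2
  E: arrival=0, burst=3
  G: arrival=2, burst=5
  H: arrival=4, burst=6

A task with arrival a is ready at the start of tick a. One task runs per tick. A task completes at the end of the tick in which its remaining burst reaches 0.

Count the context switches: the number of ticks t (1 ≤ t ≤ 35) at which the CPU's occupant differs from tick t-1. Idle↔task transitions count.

context switches = 11

t=0: L0/L1/L2 = ABE/-/- → run A
t=1: L0/L1/L2 = ABECD/-/- → run A
t=2: L0/L1/L2 = ABECDG/-/- → run A
t=3: L0/L1/L2 = ABECDG/-/- → run A
t=4: L0/L1/L2 = BECDGH/-/- → run B
t=5: L0/L1/L2 = BECDGH/-/- → run B
t=6: L0/L1/L2 = BECDGH/-/- → run B
t=7: L0/L1/L2 = BECDGH/-/- → run B
t=8: L0/L1/L2 = ECDGH/B/- → run E
t=9: L0/L1/L2 = ECDGH/B/- → run E
t=10: L0/L1/L2 = ECDGH/B/- → run E
t=11: L0/L1/L2 = CDGH/B/- → run C
t=12: L0/L1/L2 = CDGH/B/- → run C
t=13: L0/L1/L2 = CDGH/B/- → run C
t=14: L0/L1/L2 = CDGH/B/- → run C
t=15: L0/L1/L2 = DGH/BC/- → run D
t=16: L0/L1/L2 = DGH/BC/- → run D
t=17: L0/L1/L2 = GH/BC/- → run G
t=18: L0/L1/L2 = GH/BC/- → run G
t=19: L0/L1/L2 = GH/BC/- → run G
t=20: L0/L1/L2 = GH/BC/- → run G
t=21: L0/L1/L2 = H/BCG/- → run H
t=22: L0/L1/L2 = H/BCG/- → run H
t=23: L0/L1/L2 = H/BCG/- → run H
t=24: L0/L1/L2 = H/BCG/- → run H
t=25: L0/L1/L2 = -/BCGH/- → run B
t=26: L0/L1/L2 = -/BCGH/- → run B
t=27: L0/L1/L2 = -/BCGH/- → run B
t=28: L0/L1/L2 = -/CGH/- → run C
t=29: L0/L1/L2 = -/GH/- → run G
t=30: L0/L1/L2 = -/H/- → run H
t=31: L0/L1/L2 = -/H/- → run H
t=32: (idle)
t=33: (idle)
t=34: (idle)
t=35: (idle)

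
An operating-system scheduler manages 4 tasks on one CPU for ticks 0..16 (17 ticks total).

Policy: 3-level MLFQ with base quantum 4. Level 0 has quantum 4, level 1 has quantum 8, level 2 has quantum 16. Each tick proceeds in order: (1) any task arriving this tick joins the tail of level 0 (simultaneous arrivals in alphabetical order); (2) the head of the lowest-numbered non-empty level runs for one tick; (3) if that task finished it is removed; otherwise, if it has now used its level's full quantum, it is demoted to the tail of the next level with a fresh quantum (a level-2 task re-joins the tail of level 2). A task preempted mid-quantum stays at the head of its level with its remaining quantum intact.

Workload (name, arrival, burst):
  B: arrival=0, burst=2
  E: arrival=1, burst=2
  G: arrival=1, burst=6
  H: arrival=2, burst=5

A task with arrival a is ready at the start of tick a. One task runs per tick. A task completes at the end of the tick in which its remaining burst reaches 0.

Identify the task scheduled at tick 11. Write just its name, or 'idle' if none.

t=0: L0/L1/L2 = B/-/- → run B
t=1: L0/L1/L2 = BEG/-/- → run B
t=2: L0/L1/L2 = EGH/-/- → run E
t=3: L0/L1/L2 = EGH/-/- → run E
t=4: L0/L1/L2 = GH/-/- → run G
t=5: L0/L1/L2 = GH/-/- → run G
t=6: L0/L1/L2 = GH/-/- → run G
t=7: L0/L1/L2 = GH/-/- → run G
t=8: L0/L1/L2 = H/G/- → run H
t=9: L0/L1/L2 = H/G/- → run H
t=10: L0/L1/L2 = H/G/- → run H
t=11: L0/L1/L2 = H/G/- → run H
t=12: L0/L1/L2 = -/GH/- → run G
t=13: L0/L1/L2 = -/GH/- → run G
t=14: L0/L1/L2 = -/H/- → run H
t=15: (idle)
t=16: (idle)

running at tick 11 = H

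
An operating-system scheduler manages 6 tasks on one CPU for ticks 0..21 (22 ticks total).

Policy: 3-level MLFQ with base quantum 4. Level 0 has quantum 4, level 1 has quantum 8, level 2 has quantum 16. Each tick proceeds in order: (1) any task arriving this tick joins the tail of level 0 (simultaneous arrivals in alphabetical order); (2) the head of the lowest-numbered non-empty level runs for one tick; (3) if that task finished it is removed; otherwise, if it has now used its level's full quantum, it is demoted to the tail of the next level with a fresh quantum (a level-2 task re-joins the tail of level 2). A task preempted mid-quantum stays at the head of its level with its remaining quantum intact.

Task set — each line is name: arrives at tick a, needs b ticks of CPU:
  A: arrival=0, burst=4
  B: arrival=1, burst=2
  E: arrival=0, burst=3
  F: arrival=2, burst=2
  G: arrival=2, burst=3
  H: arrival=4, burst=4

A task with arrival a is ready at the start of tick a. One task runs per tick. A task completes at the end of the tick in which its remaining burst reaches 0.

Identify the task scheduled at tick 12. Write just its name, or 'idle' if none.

running at tick 12 = G

t=0: L0/L1/L2 = AE/-/- → run A
t=1: L0/L1/L2 = AEB/-/- → run A
t=2: L0/L1/L2 = AEBFG/-/- → run A
t=3: L0/L1/L2 = AEBFG/-/- → run A
t=4: L0/L1/L2 = EBFGH/-/- → run E
t=5: L0/L1/L2 = EBFGH/-/- → run E
t=6: L0/L1/L2 = EBFGH/-/- → run E
t=7: L0/L1/L2 = BFGH/-/- → run B
t=8: L0/L1/L2 = BFGH/-/- → run B
t=9: L0/L1/L2 = FGH/-/- → run F
t=10: L0/L1/L2 = FGH/-/- → run F
t=11: L0/L1/L2 = GH/-/- → run G
t=12: L0/L1/L2 = GH/-/- → run G
t=13: L0/L1/L2 = GH/-/- → run G
t=14: L0/L1/L2 = H/-/- → run H
t=15: L0/L1/L2 = H/-/- → run H
t=16: L0/L1/L2 = H/-/- → run H
t=17: L0/L1/L2 = H/-/- → run H
t=18: (idle)
t=19: (idle)
t=20: (idle)
t=21: (idle)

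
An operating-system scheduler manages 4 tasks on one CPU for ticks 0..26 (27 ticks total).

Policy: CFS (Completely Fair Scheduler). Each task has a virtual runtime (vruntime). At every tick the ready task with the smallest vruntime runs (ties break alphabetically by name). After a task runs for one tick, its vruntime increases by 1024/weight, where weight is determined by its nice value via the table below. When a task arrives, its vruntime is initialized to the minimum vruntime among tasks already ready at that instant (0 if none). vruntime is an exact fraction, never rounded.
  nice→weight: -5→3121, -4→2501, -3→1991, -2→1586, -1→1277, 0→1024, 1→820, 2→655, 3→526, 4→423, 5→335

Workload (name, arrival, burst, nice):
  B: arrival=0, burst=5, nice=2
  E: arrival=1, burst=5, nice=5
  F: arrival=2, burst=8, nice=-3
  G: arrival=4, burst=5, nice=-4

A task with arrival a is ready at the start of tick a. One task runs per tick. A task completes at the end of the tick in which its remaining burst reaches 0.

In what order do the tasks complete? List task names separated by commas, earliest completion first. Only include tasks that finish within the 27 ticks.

t=0: vr[B=0] → run B
t=1: vr[B=1024/655 E=1024/655] → run B
t=2: vr[B=2048/655 E=1024/655 F=1024/655] → run E
t=3: vr[B=2048/655 E=202752/43885 F=1024/655] → run F
t=4: vr[B=2048/655 E=202752/43885 F=2709504/1304105 G=2709504/1304105] → run F
t=5: vr[B=2048/655 E=202752/43885 F=3380224/1304105 G=2709504/1304105] → run G
t=6: vr[B=2048/655 E=202752/43885 F=3380224/1304105 G=8111873024/3261566605] → run G
t=7: vr[B=2048/655 E=202752/43885 F=3380224/1304105 G=9447276544/3261566605] → run F
t=8: vr[B=2048/655 E=202752/43885 F=4050944/1304105 G=9447276544/3261566605] → run G
t=9: vr[B=2048/655 E=202752/43885 F=4050944/1304105 G=10782680064/3261566605] → run F
t=10: vr[B=2048/655 E=202752/43885 F=4721664/1304105 G=10782680064/3261566605] → run B
t=11: vr[B=3072/655 E=202752/43885 F=4721664/1304105 G=10782680064/3261566605] → run G
t=12: vr[B=3072/655 E=202752/43885 F=4721664/1304105 G=12118083584/3261566605] → run F
t=13: vr[B=3072/655 E=202752/43885 F=5392384/1304105 G=12118083584/3261566605] → run G
t=14: vr[B=3072/655 E=202752/43885 F=5392384/1304105] → run F
t=15: vr[B=3072/655 E=202752/43885 F=6063104/1304105] → run E
t=16: vr[B=3072/655 E=336896/43885 F=6063104/1304105] → run F
t=17: vr[B=3072/655 E=336896/43885 F=6733824/1304105] → run B
t=18: vr[B=4096/655 E=336896/43885 F=6733824/1304105] → run F
t=19: vr[B=4096/655 E=336896/43885] → run B
t=20: vr[E=336896/43885] → run E
t=21: vr[E=94208/8777] → run E
t=22: vr[E=605184/43885] → run E
t=23: (idle)
t=24: (idle)
t=25: (idle)
t=26: (idle)

completion order = G, F, B, E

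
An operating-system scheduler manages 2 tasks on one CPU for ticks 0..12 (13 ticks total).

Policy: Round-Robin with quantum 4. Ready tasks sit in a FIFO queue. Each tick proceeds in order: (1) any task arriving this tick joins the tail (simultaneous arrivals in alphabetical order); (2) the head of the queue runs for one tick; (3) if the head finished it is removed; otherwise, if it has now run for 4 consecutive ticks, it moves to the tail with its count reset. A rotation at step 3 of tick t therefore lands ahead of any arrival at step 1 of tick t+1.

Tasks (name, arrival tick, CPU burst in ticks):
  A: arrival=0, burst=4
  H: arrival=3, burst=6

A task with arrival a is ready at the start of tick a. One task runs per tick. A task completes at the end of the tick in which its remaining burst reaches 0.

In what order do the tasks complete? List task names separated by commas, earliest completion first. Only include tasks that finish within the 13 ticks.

t=0: queue=[A] q_used=0 → run A
t=1: queue=[A] q_used=1 → run A
t=2: queue=[A] q_used=2 → run A
t=3: queue=[A,H] q_used=3 → run A
t=4: queue=[H] q_used=0 → run H
t=5: queue=[H] q_used=1 → run H
t=6: queue=[H] q_used=2 → run H
t=7: queue=[H] q_used=3 → run H
t=8: queue=[H] q_used=0 → run H
t=9: queue=[H] q_used=1 → run H
t=10: (idle)
t=11: (idle)
t=12: (idle)

completion order = A, H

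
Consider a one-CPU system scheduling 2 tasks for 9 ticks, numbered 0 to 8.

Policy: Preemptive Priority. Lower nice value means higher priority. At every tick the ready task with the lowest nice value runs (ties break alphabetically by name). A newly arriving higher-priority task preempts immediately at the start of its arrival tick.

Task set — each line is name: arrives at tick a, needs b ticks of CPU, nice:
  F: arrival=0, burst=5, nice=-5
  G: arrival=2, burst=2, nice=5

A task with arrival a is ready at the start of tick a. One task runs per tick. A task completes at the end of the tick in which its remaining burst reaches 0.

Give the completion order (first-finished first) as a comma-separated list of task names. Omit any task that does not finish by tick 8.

t=0: ready={F} → run F
t=1: ready={F} → run F
t=2: ready={F,G} → run F
t=3: ready={F,G} → run F
t=4: ready={F,G} → run F
t=5: ready={G} → run G
t=6: ready={G} → run G
t=7: (idle)
t=8: (idle)

completion order = F, G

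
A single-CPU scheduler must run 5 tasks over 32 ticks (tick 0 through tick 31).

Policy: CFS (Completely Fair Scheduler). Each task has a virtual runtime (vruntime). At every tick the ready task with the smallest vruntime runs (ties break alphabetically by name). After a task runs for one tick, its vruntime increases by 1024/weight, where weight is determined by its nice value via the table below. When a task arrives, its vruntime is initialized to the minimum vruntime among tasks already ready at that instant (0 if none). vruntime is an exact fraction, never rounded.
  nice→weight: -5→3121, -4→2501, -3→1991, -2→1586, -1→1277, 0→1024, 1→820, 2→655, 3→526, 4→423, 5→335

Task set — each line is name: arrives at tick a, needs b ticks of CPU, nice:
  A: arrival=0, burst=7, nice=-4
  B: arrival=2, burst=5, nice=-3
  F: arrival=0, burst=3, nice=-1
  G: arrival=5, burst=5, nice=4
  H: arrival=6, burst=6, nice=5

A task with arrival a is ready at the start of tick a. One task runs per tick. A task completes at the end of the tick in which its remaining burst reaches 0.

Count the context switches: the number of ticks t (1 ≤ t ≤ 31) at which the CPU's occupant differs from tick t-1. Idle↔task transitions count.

context switches = 24

t=0: vr[A=0 F=0] → run A
t=1: vr[A=1024/2501 F=0] → run F
t=2: vr[A=1024/2501 B=1024/2501 F=1024/1277] → run A
t=3: vr[A=2048/2501 B=1024/2501 F=1024/1277] → run B
t=4: vr[A=2048/2501 B=4599808/4979491 F=1024/1277] → run F
t=5: vr[A=2048/2501 B=4599808/4979491 F=2048/1277 G=2048/2501] → run A
t=6: vr[A=3072/2501 B=4599808/4979491 F=2048/1277 G=2048/2501 H=2048/2501] → run G
t=7: vr[A=3072/2501 B=4599808/4979491 F=2048/1277 G=3427328/1057923 H=2048/2501] → run H
t=8: vr[A=3072/2501 B=4599808/4979491 F=2048/1277 G=3427328/1057923 H=3247104/837835] → run B
t=9: vr[A=3072/2501 B=7160832/4979491 F=2048/1277 G=3427328/1057923 H=3247104/837835] → run A
t=10: vr[A=4096/2501 B=7160832/4979491 F=2048/1277 G=3427328/1057923 H=3247104/837835] → run B
t=11: vr[A=4096/2501 B=9721856/4979491 F=2048/1277 G=3427328/1057923 H=3247104/837835] → run F
t=12: vr[A=4096/2501 B=9721856/4979491 G=3427328/1057923 H=3247104/837835] → run A
t=13: vr[A=5120/2501 B=9721856/4979491 G=3427328/1057923 H=3247104/837835] → run B
t=14: vr[A=5120/2501 B=12282880/4979491 G=3427328/1057923 H=3247104/837835] → run A
t=15: vr[A=6144/2501 B=12282880/4979491 G=3427328/1057923 H=3247104/837835] → run A
t=16: vr[B=12282880/4979491 G=3427328/1057923 H=3247104/837835] → run B
t=17: vr[G=3427328/1057923 H=3247104/837835] → run G
t=18: vr[G=5988352/1057923 H=3247104/837835] → run H
t=19: vr[G=5988352/1057923 H=5808128/837835] → run G
t=20: vr[G=2849792/352641 H=5808128/837835] → run H
t=21: vr[G=2849792/352641 H=8369152/837835] → run G
t=22: vr[G=11110400/1057923 H=8369152/837835] → run H
t=23: vr[G=11110400/1057923 H=10930176/837835] → run G
t=24: vr[H=10930176/837835] → run H
t=25: vr[H=2698240/167567] → run H
t=26: (idle)
t=27: (idle)
t=28: (idle)
t=29: (idle)
t=30: (idle)
t=31: (idle)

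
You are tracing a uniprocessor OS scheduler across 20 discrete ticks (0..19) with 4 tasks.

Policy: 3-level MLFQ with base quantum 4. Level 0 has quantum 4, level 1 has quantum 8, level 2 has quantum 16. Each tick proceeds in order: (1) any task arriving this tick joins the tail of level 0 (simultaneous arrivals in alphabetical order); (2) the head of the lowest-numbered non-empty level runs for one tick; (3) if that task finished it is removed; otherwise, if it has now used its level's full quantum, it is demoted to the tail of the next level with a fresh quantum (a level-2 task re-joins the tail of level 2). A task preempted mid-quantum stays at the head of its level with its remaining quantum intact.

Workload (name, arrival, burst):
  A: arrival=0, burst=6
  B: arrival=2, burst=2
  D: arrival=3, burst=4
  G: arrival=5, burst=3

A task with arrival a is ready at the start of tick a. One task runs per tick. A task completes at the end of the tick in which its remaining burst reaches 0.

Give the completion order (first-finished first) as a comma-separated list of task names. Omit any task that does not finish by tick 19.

completion order = B, D, G, A

t=0: L0/L1/L2 = A/-/- → run A
t=1: L0/L1/L2 = A/-/- → run A
t=2: L0/L1/L2 = AB/-/- → run A
t=3: L0/L1/L2 = ABD/-/- → run A
t=4: L0/L1/L2 = BD/A/- → run B
t=5: L0/L1/L2 = BDG/A/- → run B
t=6: L0/L1/L2 = DG/A/- → run D
t=7: L0/L1/L2 = DG/A/- → run D
t=8: L0/L1/L2 = DG/A/- → run D
t=9: L0/L1/L2 = DG/A/- → run D
t=10: L0/L1/L2 = G/A/- → run G
t=11: L0/L1/L2 = G/A/- → run G
t=12: L0/L1/L2 = G/A/- → run G
t=13: L0/L1/L2 = -/A/- → run A
t=14: L0/L1/L2 = -/A/- → run A
t=15: (idle)
t=16: (idle)
t=17: (idle)
t=18: (idle)
t=19: (idle)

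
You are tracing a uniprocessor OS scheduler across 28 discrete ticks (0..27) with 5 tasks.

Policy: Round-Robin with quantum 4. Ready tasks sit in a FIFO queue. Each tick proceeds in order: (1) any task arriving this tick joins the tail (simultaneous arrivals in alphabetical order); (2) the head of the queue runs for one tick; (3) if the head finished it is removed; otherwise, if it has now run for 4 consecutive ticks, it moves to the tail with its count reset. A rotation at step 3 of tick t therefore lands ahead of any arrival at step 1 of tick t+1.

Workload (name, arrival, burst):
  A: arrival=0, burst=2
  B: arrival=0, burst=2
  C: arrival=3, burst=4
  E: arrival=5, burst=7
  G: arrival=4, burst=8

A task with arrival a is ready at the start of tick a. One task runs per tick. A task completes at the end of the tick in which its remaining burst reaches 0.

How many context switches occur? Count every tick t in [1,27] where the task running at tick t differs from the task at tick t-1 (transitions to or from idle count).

t=0: queue=[A,B] q_used=0 → run A
t=1: queue=[A,B] q_used=1 → run A
t=2: queue=[B] q_used=0 → run B
t=3: queue=[B,C] q_used=1 → run B
t=4: queue=[C,G] q_used=0 → run C
t=5: queue=[C,G,E] q_used=1 → run C
t=6: queue=[C,G,E] q_used=2 → run C
t=7: queue=[C,G,E] q_used=3 → run C
t=8: queue=[G,E] q_used=0 → run G
t=9: queue=[G,E] q_used=1 → run G
t=10: queue=[G,E] q_used=2 → run G
t=11: queue=[G,E] q_used=3 → run G
t=12: queue=[E,G] q_used=0 → run E
t=13: queue=[E,G] q_used=1 → run E
t=14: queue=[E,G] q_used=2 → run E
t=15: queue=[E,G] q_used=3 → run E
t=16: queue=[G,E] q_used=0 → run G
t=17: queue=[G,E] q_used=1 → run G
t=18: queue=[G,E] q_used=2 → run G
t=19: queue=[G,E] q_used=3 → run G
t=20: queue=[E] q_used=0 → run E
t=21: queue=[E] q_used=1 → run E
t=22: queue=[E] q_used=2 → run E
t=23: (idle)
t=24: (idle)
t=25: (idle)
t=26: (idle)
t=27: (idle)

context switches = 7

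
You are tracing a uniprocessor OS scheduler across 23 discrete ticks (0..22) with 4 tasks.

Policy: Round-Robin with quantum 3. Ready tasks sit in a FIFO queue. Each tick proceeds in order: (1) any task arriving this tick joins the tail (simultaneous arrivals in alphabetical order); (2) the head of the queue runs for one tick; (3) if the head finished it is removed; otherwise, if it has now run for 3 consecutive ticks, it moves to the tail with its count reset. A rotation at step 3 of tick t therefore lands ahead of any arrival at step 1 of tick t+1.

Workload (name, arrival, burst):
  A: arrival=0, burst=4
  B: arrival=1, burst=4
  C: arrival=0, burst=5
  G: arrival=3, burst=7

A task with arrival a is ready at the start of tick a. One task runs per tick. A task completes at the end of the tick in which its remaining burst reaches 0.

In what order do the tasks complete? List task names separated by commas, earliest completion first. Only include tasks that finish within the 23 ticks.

completion order = A, C, B, G

t=0: queue=[A,C] q_used=0 → run A
t=1: queue=[A,C,B] q_used=1 → run A
t=2: queue=[A,C,B] q_used=2 → run A
t=3: queue=[C,B,A,G] q_used=0 → run C
t=4: queue=[C,B,A,G] q_used=1 → run C
t=5: queue=[C,B,A,G] q_used=2 → run C
t=6: queue=[B,A,G,C] q_used=0 → run B
t=7: queue=[B,A,G,C] q_used=1 → run B
t=8: queue=[B,A,G,C] q_used=2 → run B
t=9: queue=[A,G,C,B] q_used=0 → run A
t=10: queue=[G,C,B] q_used=0 → run G
t=11: queue=[G,C,B] q_used=1 → run G
t=12: queue=[G,C,B] q_used=2 → run G
t=13: queue=[C,B,G] q_used=0 → run C
t=14: queue=[C,B,G] q_used=1 → run C
t=15: queue=[B,G] q_used=0 → run B
t=16: queue=[G] q_used=0 → run G
t=17: queue=[G] q_used=1 → run G
t=18: queue=[G] q_used=2 → run G
t=19: queue=[G] q_used=0 → run G
t=20: (idle)
t=21: (idle)
t=22: (idle)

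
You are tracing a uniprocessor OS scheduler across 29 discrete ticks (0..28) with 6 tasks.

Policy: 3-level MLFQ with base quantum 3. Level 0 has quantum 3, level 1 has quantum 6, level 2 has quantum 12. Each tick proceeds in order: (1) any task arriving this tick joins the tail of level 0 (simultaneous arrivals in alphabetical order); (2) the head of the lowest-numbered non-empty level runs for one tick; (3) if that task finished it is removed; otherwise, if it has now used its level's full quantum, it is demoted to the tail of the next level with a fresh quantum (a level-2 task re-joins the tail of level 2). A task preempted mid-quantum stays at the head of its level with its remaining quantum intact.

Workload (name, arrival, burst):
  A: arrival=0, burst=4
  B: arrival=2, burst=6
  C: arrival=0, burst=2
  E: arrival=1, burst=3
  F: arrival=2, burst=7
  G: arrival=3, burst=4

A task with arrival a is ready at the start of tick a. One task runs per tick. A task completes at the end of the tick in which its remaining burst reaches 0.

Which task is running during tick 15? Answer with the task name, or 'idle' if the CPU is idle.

t=0: L0/L1/L2 = AC/-/- → run A
t=1: L0/L1/L2 = ACE/-/- → run A
t=2: L0/L1/L2 = ACEBF/-/- → run A
t=3: L0/L1/L2 = CEBFG/A/- → run C
t=4: L0/L1/L2 = CEBFG/A/- → run C
t=5: L0/L1/L2 = EBFG/A/- → run E
t=6: L0/L1/L2 = EBFG/A/- → run E
t=7: L0/L1/L2 = EBFG/A/- → run E
t=8: L0/L1/L2 = BFG/A/- → run B
t=9: L0/L1/L2 = BFG/A/- → run B
t=10: L0/L1/L2 = BFG/A/- → run B
t=11: L0/L1/L2 = FG/AB/- → run F
t=12: L0/L1/L2 = FG/AB/- → run F
t=13: L0/L1/L2 = FG/AB/- → run F
t=14: L0/L1/L2 = G/ABF/- → run G
t=15: L0/L1/L2 = G/ABF/- → run G
t=16: L0/L1/L2 = G/ABF/- → run G
t=17: L0/L1/L2 = -/ABFG/- → run A
t=18: L0/L1/L2 = -/BFG/- → run B
t=19: L0/L1/L2 = -/BFG/- → run B
t=20: L0/L1/L2 = -/BFG/- → run B
t=21: L0/L1/L2 = -/FG/- → run F
t=22: L0/L1/L2 = -/FG/- → run F
t=23: L0/L1/L2 = -/FG/- → run F
t=24: L0/L1/L2 = -/FG/- → run F
t=25: L0/L1/L2 = -/G/- → run G
t=26: (idle)
t=27: (idle)
t=28: (idle)

running at tick 15 = G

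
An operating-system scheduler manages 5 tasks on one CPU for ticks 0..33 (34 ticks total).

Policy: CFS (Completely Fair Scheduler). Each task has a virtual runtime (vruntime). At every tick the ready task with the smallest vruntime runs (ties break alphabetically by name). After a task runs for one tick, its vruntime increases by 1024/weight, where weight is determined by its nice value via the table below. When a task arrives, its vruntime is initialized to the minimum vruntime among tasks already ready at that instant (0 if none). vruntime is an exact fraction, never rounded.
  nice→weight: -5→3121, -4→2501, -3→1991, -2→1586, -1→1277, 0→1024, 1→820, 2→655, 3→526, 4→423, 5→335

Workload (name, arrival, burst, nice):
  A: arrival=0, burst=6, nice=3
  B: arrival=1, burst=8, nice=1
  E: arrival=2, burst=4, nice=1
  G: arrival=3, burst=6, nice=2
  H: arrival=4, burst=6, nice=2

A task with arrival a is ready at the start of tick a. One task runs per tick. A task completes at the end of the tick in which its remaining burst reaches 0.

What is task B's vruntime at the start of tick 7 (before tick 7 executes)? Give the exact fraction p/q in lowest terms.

t=0: vr[A=0] → run A
t=1: vr[A=512/263 B=512/263] → run A
t=2: vr[A=1024/263 B=512/263 E=512/263] → run B
t=3: vr[A=1024/263 B=172288/53915 E=512/263 G=512/263] → run E
t=4: vr[A=1024/263 B=172288/53915 E=172288/53915 G=512/263 H=512/263] → run G
t=5: vr[A=1024/263 B=172288/53915 E=172288/53915 G=604672/172265 H=512/263] → run H
t=6: vr[A=1024/263 B=172288/53915 E=172288/53915 G=604672/172265 H=604672/172265] → run B
t=7: vr[A=1024/263 B=239616/53915 E=172288/53915 G=604672/172265 H=604672/172265] → run E
t=8: vr[A=1024/263 B=239616/53915 E=239616/53915 G=604672/172265 H=604672/172265] → run G
t=9: vr[A=1024/263 B=239616/53915 E=239616/53915 G=873984/172265 H=604672/172265] → run H
t=10: vr[A=1024/263 B=239616/53915 E=239616/53915 G=873984/172265 H=873984/172265] → run A
t=11: vr[A=1536/263 B=239616/53915 E=239616/53915 G=873984/172265 H=873984/172265] → run B
t=12: vr[A=1536/263 B=306944/53915 E=239616/53915 G=873984/172265 H=873984/172265] → run E
t=13: vr[A=1536/263 B=306944/53915 E=306944/53915 G=873984/172265 H=873984/172265] → run G
t=14: vr[A=1536/263 B=306944/53915 E=306944/53915 G=1143296/172265 H=873984/172265] → run H
t=15: vr[A=1536/263 B=306944/53915 E=306944/53915 G=1143296/172265 H=1143296/172265] → run B
t=16: vr[A=1536/263 B=374272/53915 E=306944/53915 G=1143296/172265 H=1143296/172265] → run E
t=17: vr[A=1536/263 B=374272/53915 G=1143296/172265 H=1143296/172265] → run A
t=18: vr[A=2048/263 B=374272/53915 G=1143296/172265 H=1143296/172265] → run G
t=19: vr[A=2048/263 B=374272/53915 G=1412608/172265 H=1143296/172265] → run H
t=20: vr[A=2048/263 B=374272/53915 G=1412608/172265 H=1412608/172265] → run B
t=21: vr[A=2048/263 B=88320/10783 G=1412608/172265 H=1412608/172265] → run A
t=22: vr[A=2560/263 B=88320/10783 G=1412608/172265 H=1412608/172265] → run B
t=23: vr[A=2560/263 B=508928/53915 G=1412608/172265 H=1412608/172265] → run G
t=24: vr[A=2560/263 B=508928/53915 G=336384/34453 H=1412608/172265] → run H
t=25: vr[A=2560/263 B=508928/53915 G=336384/34453 H=336384/34453] → run B
t=26: vr[A=2560/263 B=576256/53915 G=336384/34453 H=336384/34453] → run A
t=27: vr[B=576256/53915 G=336384/34453 H=336384/34453] → run G
t=28: vr[B=576256/53915 H=336384/34453] → run H
t=29: vr[B=576256/53915] → run B
t=30: (idle)
t=31: (idle)
t=32: (idle)
t=33: (idle)

vruntime(B, start of tick 7) = 239616/53915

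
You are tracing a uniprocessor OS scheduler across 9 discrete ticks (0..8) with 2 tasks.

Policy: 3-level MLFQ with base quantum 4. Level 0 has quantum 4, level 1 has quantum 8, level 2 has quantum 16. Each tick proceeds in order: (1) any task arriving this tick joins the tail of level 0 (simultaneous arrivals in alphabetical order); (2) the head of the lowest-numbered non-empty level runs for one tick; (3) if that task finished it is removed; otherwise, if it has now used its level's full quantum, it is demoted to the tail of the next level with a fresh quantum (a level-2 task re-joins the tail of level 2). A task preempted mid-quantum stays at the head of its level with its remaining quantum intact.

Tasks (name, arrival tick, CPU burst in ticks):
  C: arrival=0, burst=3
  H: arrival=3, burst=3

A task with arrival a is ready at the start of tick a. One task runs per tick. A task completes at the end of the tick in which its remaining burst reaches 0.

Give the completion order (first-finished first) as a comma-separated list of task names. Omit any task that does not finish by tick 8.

t=0: L0/L1/L2 = C/-/- → run C
t=1: L0/L1/L2 = C/-/- → run C
t=2: L0/L1/L2 = C/-/- → run C
t=3: L0/L1/L2 = H/-/- → run H
t=4: L0/L1/L2 = H/-/- → run H
t=5: L0/L1/L2 = H/-/- → run H
t=6: (idle)
t=7: (idle)
t=8: (idle)

completion order = C, H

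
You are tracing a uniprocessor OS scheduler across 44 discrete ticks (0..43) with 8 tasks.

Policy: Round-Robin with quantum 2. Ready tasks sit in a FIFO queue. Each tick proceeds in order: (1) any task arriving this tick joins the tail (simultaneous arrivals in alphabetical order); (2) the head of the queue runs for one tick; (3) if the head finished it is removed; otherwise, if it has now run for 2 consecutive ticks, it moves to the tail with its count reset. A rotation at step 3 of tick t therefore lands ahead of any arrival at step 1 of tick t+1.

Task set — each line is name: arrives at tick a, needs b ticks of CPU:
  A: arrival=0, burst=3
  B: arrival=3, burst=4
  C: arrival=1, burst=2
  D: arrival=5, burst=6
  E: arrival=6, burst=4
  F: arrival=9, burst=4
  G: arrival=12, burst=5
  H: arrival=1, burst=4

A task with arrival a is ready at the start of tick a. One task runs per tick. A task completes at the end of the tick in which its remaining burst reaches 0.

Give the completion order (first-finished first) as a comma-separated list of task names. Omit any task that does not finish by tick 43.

completion order = C, A, H, B, E, F, D, G

t=0: queue=[A] q_used=0 → run A
t=1: queue=[A,C,H] q_used=1 → run A
t=2: queue=[C,H,A] q_used=0 → run C
t=3: queue=[C,H,A,B] q_used=1 → run C
t=4: queue=[H,A,B] q_used=0 → run H
t=5: queue=[H,A,B,D] q_used=1 → run H
t=6: queue=[A,B,D,H,E] q_used=0 → run A
t=7: queue=[B,D,H,E] q_used=0 → run B
t=8: queue=[B,D,H,E] q_used=1 → run B
t=9: queue=[D,H,E,B,F] q_used=0 → run D
t=10: queue=[D,H,E,B,F] q_used=1 → run D
t=11: queue=[H,E,B,F,D] q_used=0 → run H
t=12: queue=[H,E,B,F,D,G] q_used=1 → run H
t=13: queue=[E,B,F,D,G] q_used=0 → run E
t=14: queue=[E,B,F,D,G] q_used=1 → run E
t=15: queue=[B,F,D,G,E] q_used=0 → run B
t=16: queue=[B,F,D,G,E] q_used=1 → run B
t=17: queue=[F,D,G,E] q_used=0 → run F
t=18: queue=[F,D,G,E] q_used=1 → run F
t=19: queue=[D,G,E,F] q_used=0 → run D
t=20: queue=[D,G,E,F] q_used=1 → run D
t=21: queue=[G,E,F,D] q_used=0 → run G
t=22: queue=[G,E,F,D] q_used=1 → run G
t=23: queue=[E,F,D,G] q_used=0 → run E
t=24: queue=[E,F,D,G] q_used=1 → run E
t=25: queue=[F,D,G] q_used=0 → run F
t=26: queue=[F,D,G] q_used=1 → run F
t=27: queue=[D,G] q_used=0 → run D
t=28: queue=[D,G] q_used=1 → run D
t=29: queue=[G] q_used=0 → run G
t=30: queue=[G] q_used=1 → run G
t=31: queue=[G] q_used=0 → run G
t=32: (idle)
t=33: (idle)
t=34: (idle)
t=35: (idle)
t=36: (idle)
t=37: (idle)
t=38: (idle)
t=39: (idle)
t=40: (idle)
t=41: (idle)
t=42: (idle)
t=43: (idle)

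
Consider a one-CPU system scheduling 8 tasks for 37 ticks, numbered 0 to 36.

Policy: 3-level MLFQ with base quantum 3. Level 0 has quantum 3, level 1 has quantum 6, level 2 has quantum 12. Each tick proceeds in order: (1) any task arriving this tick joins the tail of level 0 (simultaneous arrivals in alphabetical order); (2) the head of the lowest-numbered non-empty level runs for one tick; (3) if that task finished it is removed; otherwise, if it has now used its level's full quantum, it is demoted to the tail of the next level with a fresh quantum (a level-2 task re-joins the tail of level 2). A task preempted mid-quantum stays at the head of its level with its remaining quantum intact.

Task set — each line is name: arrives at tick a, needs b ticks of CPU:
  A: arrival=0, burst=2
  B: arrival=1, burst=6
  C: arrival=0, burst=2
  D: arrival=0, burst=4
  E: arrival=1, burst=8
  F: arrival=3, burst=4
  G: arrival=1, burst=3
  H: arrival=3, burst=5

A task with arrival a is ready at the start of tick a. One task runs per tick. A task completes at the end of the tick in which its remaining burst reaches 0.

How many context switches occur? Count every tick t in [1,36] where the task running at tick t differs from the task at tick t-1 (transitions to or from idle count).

context switches = 13

t=0: L0/L1/L2 = ACD/-/- → run A
t=1: L0/L1/L2 = ACDBEG/-/- → run A
t=2: L0/L1/L2 = CDBEG/-/- → run C
t=3: L0/L1/L2 = CDBEGFH/-/- → run C
t=4: L0/L1/L2 = DBEGFH/-/- → run D
t=5: L0/L1/L2 = DBEGFH/-/- → run D
t=6: L0/L1/L2 = DBEGFH/-/- → run D
t=7: L0/L1/L2 = BEGFH/D/- → run B
t=8: L0/L1/L2 = BEGFH/D/- → run B
t=9: L0/L1/L2 = BEGFH/D/- → run B
t=10: L0/L1/L2 = EGFH/DB/- → run E
t=11: L0/L1/L2 = EGFH/DB/- → run E
t=12: L0/L1/L2 = EGFH/DB/- → run E
t=13: L0/L1/L2 = GFH/DBE/- → run G
t=14: L0/L1/L2 = GFH/DBE/- → run G
t=15: L0/L1/L2 = GFH/DBE/- → run G
t=16: L0/L1/L2 = FH/DBE/- → run F
t=17: L0/L1/L2 = FH/DBE/- → run F
t=18: L0/L1/L2 = FH/DBE/- → run F
t=19: L0/L1/L2 = H/DBEF/- → run H
t=20: L0/L1/L2 = H/DBEF/- → run H
t=21: L0/L1/L2 = H/DBEF/- → run H
t=22: L0/L1/L2 = -/DBEFH/- → run D
t=23: L0/L1/L2 = -/BEFH/- → run B
t=24: L0/L1/L2 = -/BEFH/- → run B
t=25: L0/L1/L2 = -/BEFH/- → run B
t=26: L0/L1/L2 = -/EFH/- → run E
t=27: L0/L1/L2 = -/EFH/- → run E
t=28: L0/L1/L2 = -/EFH/- → run E
t=29: L0/L1/L2 = -/EFH/- → run E
t=30: L0/L1/L2 = -/EFH/- → run E
t=31: L0/L1/L2 = -/FH/- → run F
t=32: L0/L1/L2 = -/H/- → run H
t=33: L0/L1/L2 = -/H/- → run H
t=34: (idle)
t=35: (idle)
t=36: (idle)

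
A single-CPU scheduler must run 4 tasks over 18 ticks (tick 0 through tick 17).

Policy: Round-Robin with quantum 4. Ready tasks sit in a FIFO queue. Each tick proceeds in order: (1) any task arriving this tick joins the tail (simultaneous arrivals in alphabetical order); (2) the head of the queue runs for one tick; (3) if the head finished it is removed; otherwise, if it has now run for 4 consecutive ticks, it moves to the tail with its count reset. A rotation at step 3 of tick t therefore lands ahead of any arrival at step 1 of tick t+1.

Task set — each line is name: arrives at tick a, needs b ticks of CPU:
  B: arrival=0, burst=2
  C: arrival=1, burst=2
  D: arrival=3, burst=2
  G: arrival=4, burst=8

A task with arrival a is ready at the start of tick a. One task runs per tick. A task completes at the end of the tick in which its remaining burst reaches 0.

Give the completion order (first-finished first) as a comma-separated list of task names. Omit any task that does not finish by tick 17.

t=0: queue=[B] q_used=0 → run B
t=1: queue=[B,C] q_used=1 → run B
t=2: queue=[C] q_used=0 → run C
t=3: queue=[C,D] q_used=1 → run C
t=4: queue=[D,G] q_used=0 → run D
t=5: queue=[D,G] q_used=1 → run D
t=6: queue=[G] q_used=0 → run G
t=7: queue=[G] q_used=1 → run G
t=8: queue=[G] q_used=2 → run G
t=9: queue=[G] q_used=3 → run G
t=10: queue=[G] q_used=0 → run G
t=11: queue=[G] q_used=1 → run G
t=12: queue=[G] q_used=2 → run G
t=13: queue=[G] q_used=3 → run G
t=14: (idle)
t=15: (idle)
t=16: (idle)
t=17: (idle)

completion order = B, C, D, G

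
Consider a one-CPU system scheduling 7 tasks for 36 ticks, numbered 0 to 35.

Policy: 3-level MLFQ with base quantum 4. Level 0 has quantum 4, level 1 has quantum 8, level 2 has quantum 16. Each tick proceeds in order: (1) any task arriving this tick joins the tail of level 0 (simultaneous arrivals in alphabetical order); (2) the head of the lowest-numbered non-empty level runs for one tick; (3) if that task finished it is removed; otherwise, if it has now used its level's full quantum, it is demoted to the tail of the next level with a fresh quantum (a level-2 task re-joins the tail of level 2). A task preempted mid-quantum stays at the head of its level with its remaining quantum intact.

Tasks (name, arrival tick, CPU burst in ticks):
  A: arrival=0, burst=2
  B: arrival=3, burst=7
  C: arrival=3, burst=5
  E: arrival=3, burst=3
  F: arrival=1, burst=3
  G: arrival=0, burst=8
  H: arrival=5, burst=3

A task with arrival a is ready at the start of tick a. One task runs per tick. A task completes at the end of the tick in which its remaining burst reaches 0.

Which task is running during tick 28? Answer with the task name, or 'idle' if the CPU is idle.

t=0: L0/L1/L2 = AG/-/- → run A
t=1: L0/L1/L2 = AGF/-/- → run A
t=2: L0/L1/L2 = GF/-/- → run G
t=3: L0/L1/L2 = GFBCE/-/- → run G
t=4: L0/L1/L2 = GFBCE/-/- → run G
t=5: L0/L1/L2 = GFBCEH/-/- → run G
t=6: L0/L1/L2 = FBCEH/G/- → run F
t=7: L0/L1/L2 = FBCEH/G/- → run F
t=8: L0/L1/L2 = FBCEH/G/- → run F
t=9: L0/L1/L2 = BCEH/G/- → run B
t=10: L0/L1/L2 = BCEH/G/- → run B
t=11: L0/L1/L2 = BCEH/G/- → run B
t=12: L0/L1/L2 = BCEH/G/- → run B
t=13: L0/L1/L2 = CEH/GB/- → run C
t=14: L0/L1/L2 = CEH/GB/- → run C
t=15: L0/L1/L2 = CEH/GB/- → run C
t=16: L0/L1/L2 = CEH/GB/- → run C
t=17: L0/L1/L2 = EH/GBC/- → run E
t=18: L0/L1/L2 = EH/GBC/- → run E
t=19: L0/L1/L2 = EH/GBC/- → run E
t=20: L0/L1/L2 = H/GBC/- → run H
t=21: L0/L1/L2 = H/GBC/- → run H
t=22: L0/L1/L2 = H/GBC/- → run H
t=23: L0/L1/L2 = -/GBC/- → run G
t=24: L0/L1/L2 = -/GBC/- → run G
t=25: L0/L1/L2 = -/GBC/- → run G
t=26: L0/L1/L2 = -/GBC/- → run G
t=27: L0/L1/L2 = -/BC/- → run B
t=28: L0/L1/L2 = -/BC/- → run B
t=29: L0/L1/L2 = -/BC/- → run B
t=30: L0/L1/L2 = -/C/- → run C
t=31: (idle)
t=32: (idle)
t=33: (idle)
t=34: (idle)
t=35: (idle)

running at tick 28 = B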